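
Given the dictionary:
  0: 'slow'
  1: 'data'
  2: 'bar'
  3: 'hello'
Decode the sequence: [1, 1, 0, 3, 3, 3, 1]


Look up each index in the dictionary:
  1 -> 'data'
  1 -> 'data'
  0 -> 'slow'
  3 -> 'hello'
  3 -> 'hello'
  3 -> 'hello'
  1 -> 'data'

Decoded: "data data slow hello hello hello data"


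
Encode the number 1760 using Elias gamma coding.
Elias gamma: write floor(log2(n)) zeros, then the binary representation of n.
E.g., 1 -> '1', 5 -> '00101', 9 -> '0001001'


num_bits = floor(log2(1760)) + 1 = 11
leading_zeros = num_bits - 1 = 10
binary(1760) = 11011100000

Elias gamma(1760) = '0000000000' + '11011100000' = 000000000011011100000 (21 bits)


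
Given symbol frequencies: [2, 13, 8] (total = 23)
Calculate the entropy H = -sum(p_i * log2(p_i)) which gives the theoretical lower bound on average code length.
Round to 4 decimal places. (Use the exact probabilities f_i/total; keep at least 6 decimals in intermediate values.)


Per-symbol terms -p_i * log2(p_i) with p_i = f_i/23:
  p = 2/23 = 0.086957: log2(p) = -3.523562, -p*log2(p) = 0.306397
  p = 13/23 = 0.565217: log2(p) = -0.823122, -p*log2(p) = 0.465243
  p = 8/23 = 0.347826: log2(p) = -1.523562, -p*log2(p) = 0.529935
H = 0.306397 + 0.465243 + 0.529935 = 1.301575

H = 1.3016 bits/symbol


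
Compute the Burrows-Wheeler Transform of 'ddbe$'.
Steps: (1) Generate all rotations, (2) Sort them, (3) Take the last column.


Rotations (sorted):
  0: $ddbe -> last char: e
  1: be$dd -> last char: d
  2: dbe$d -> last char: d
  3: ddbe$ -> last char: $
  4: e$ddb -> last char: b


BWT = edd$b


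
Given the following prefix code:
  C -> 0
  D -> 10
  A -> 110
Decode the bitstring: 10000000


Decoding step by step:
Bits 10 -> D
Bits 0 -> C
Bits 0 -> C
Bits 0 -> C
Bits 0 -> C
Bits 0 -> C
Bits 0 -> C


Decoded message: DCCCCCC


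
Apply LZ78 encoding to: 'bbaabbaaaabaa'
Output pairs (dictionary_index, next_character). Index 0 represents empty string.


LZ78 encoding steps:
Dictionary: {0: ''}
Step 1: w='' (idx 0), next='b' -> output (0, 'b'), add 'b' as idx 1
Step 2: w='b' (idx 1), next='a' -> output (1, 'a'), add 'ba' as idx 2
Step 3: w='' (idx 0), next='a' -> output (0, 'a'), add 'a' as idx 3
Step 4: w='b' (idx 1), next='b' -> output (1, 'b'), add 'bb' as idx 4
Step 5: w='a' (idx 3), next='a' -> output (3, 'a'), add 'aa' as idx 5
Step 6: w='aa' (idx 5), next='b' -> output (5, 'b'), add 'aab' as idx 6
Step 7: w='aa' (idx 5), end of input -> output (5, '')


Encoded: [(0, 'b'), (1, 'a'), (0, 'a'), (1, 'b'), (3, 'a'), (5, 'b'), (5, '')]


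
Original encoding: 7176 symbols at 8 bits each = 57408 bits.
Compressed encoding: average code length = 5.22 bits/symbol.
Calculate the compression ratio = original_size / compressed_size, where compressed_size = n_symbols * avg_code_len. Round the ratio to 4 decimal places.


original_size = n_symbols * orig_bits = 7176 * 8 = 57408 bits
compressed_size = n_symbols * avg_code_len = 7176 * 5.22 = 37458.72 bits
ratio = original_size / compressed_size = 57408 / 37458.72 = 1.5326

Compression ratio = 1.5326


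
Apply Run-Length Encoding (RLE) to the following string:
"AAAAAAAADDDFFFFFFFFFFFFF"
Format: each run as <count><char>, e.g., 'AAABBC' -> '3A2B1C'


Scanning runs left to right:
  i=0: run of 'A' x 8 -> '8A'
  i=8: run of 'D' x 3 -> '3D'
  i=11: run of 'F' x 13 -> '13F'

RLE = 8A3D13F


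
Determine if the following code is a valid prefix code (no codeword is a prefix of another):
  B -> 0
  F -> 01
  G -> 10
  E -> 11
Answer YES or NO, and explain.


Checking each pair (does one codeword prefix another?):
  B='0' vs F='01': prefix -- VIOLATION

NO -- this is NOT a valid prefix code. B (0) is a prefix of F (01).


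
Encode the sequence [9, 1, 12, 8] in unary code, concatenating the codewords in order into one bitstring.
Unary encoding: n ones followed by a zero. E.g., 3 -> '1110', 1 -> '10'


Encode each number as n ones followed by a terminating 0:
  9 -> 1111111110 (10 bits)
  1 -> 10 (2 bits)
  12 -> 1111111111110 (13 bits)
  8 -> 111111110 (9 bits)
Total length = 10 + 2 + 13 + 9 = 34 bits.

Unary([9, 1, 12, 8]) = 1111111110101111111111110111111110 (34 bits)


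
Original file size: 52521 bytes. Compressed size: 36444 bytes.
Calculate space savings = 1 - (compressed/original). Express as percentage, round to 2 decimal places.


ratio = compressed/original = 36444/52521 = 0.693894
savings = 1 - ratio = 1 - 0.693894 = 0.306106
as a percentage: 0.306106 * 100 = 30.61%

Space savings = 1 - 36444/52521 = 30.61%


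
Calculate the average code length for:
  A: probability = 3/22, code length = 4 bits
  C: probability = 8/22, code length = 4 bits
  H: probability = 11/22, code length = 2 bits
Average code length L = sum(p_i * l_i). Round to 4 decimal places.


Weighted contributions p_i * l_i:
  A: (3/22) * 4 = 12/22
  C: (8/22) * 4 = 32/22
  H: (11/22) * 2 = 22/22
Sum = (12 + 32 + 22)/22 = 66/22

L = 66/22 = 3.0000 bits/symbol


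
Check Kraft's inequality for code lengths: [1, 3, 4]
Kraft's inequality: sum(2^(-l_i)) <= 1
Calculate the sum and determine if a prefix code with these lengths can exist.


Sum = 2^(-1) + 2^(-3) + 2^(-4)
    = 0.5 + 0.125 + 0.0625
    = 11/16 = 0.6875
Since 0.6875 <= 1, Kraft's inequality IS satisfied.
A prefix code with these lengths CAN exist.

Kraft sum = 0.6875. Satisfied.


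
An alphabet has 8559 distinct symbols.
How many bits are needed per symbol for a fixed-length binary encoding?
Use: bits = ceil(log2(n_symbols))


log2(8559) = 13.0632
Bracket: 2^13 = 8192 < 8559 <= 2^14 = 16384
So ceil(log2(8559)) = 14

bits = ceil(log2(8559)) = ceil(13.0632) = 14 bits


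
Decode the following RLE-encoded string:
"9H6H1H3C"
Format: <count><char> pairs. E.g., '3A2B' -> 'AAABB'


Expanding each <count><char> pair:
  9H -> 'HHHHHHHHH'
  6H -> 'HHHHHH'
  1H -> 'H'
  3C -> 'CCC'

Decoded = HHHHHHHHHHHHHHHHCCC


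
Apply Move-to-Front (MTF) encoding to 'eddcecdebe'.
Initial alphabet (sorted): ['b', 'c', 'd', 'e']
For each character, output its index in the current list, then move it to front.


MTF encoding:
'e': index 3 in ['b', 'c', 'd', 'e'] -> ['e', 'b', 'c', 'd']
'd': index 3 in ['e', 'b', 'c', 'd'] -> ['d', 'e', 'b', 'c']
'd': index 0 in ['d', 'e', 'b', 'c'] -> ['d', 'e', 'b', 'c']
'c': index 3 in ['d', 'e', 'b', 'c'] -> ['c', 'd', 'e', 'b']
'e': index 2 in ['c', 'd', 'e', 'b'] -> ['e', 'c', 'd', 'b']
'c': index 1 in ['e', 'c', 'd', 'b'] -> ['c', 'e', 'd', 'b']
'd': index 2 in ['c', 'e', 'd', 'b'] -> ['d', 'c', 'e', 'b']
'e': index 2 in ['d', 'c', 'e', 'b'] -> ['e', 'd', 'c', 'b']
'b': index 3 in ['e', 'd', 'c', 'b'] -> ['b', 'e', 'd', 'c']
'e': index 1 in ['b', 'e', 'd', 'c'] -> ['e', 'b', 'd', 'c']


Output: [3, 3, 0, 3, 2, 1, 2, 2, 3, 1]


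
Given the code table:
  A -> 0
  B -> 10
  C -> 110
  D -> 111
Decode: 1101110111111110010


Decoding:
110 -> C
111 -> D
0 -> A
111 -> D
111 -> D
110 -> C
0 -> A
10 -> B


Result: CDADDCAB


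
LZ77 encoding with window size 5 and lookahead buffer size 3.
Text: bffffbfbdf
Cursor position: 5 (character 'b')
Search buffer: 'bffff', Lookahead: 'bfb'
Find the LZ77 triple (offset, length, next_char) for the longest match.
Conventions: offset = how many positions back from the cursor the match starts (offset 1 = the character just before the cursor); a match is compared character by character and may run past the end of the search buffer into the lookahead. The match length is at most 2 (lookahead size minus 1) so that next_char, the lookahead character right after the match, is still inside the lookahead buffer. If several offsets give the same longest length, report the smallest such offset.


Try each offset into the search buffer:
  offset=1 (pos 4, char 'f'): match length 0
  offset=2 (pos 3, char 'f'): match length 0
  offset=3 (pos 2, char 'f'): match length 0
  offset=4 (pos 1, char 'f'): match length 0
  offset=5 (pos 0, char 'b'): match length 2
Longest match has length 2 at offset 5.
next_char = character at position 5 + 2 = 7 -> 'b'

Best match: offset=5, length=2 (matching 'bf' starting at position 0)
LZ77 triple: (5, 2, 'b')


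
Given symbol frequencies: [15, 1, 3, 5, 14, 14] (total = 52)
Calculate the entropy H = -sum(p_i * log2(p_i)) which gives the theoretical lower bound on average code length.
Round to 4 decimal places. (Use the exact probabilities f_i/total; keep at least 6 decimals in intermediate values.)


Per-symbol terms -p_i * log2(p_i) with p_i = f_i/52:
  p = 15/52 = 0.288462: log2(p) = -1.793549, -p*log2(p) = 0.517370
  p = 1/52 = 0.019231: log2(p) = -5.700440, -p*log2(p) = 0.109624
  p = 3/52 = 0.057692: log2(p) = -4.115477, -p*log2(p) = 0.237431
  p = 5/52 = 0.096154: log2(p) = -3.378512, -p*log2(p) = 0.324857
  p = 14/52 = 0.269231: log2(p) = -1.893085, -p*log2(p) = 0.509677
  p = 14/52 = 0.269231: log2(p) = -1.893085, -p*log2(p) = 0.509677
H = 0.517370 + 0.109624 + 0.237431 + 0.324857 + 0.509677 + 0.509677 = 2.208636

H = 2.2086 bits/symbol


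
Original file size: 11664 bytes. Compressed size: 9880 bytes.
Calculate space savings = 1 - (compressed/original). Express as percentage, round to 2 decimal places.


ratio = compressed/original = 9880/11664 = 0.847051
savings = 1 - ratio = 1 - 0.847051 = 0.152949
as a percentage: 0.152949 * 100 = 15.29%

Space savings = 1 - 9880/11664 = 15.29%


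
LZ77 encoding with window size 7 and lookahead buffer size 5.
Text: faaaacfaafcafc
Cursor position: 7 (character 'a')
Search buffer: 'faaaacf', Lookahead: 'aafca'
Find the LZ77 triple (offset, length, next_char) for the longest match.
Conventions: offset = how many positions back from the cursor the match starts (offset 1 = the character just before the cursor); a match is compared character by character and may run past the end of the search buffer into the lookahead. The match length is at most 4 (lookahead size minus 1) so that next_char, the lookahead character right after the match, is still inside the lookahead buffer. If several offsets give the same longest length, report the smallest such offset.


Try each offset into the search buffer:
  offset=1 (pos 6, char 'f'): match length 0
  offset=2 (pos 5, char 'c'): match length 0
  offset=3 (pos 4, char 'a'): match length 1
  offset=4 (pos 3, char 'a'): match length 2
  offset=5 (pos 2, char 'a'): match length 2
  offset=6 (pos 1, char 'a'): match length 2
  offset=7 (pos 0, char 'f'): match length 0
Longest match has length 2, found at offsets 4, 5, 6; take the smallest, offset 4.
next_char = character at position 7 + 2 = 9 -> 'f'

Best match: offset=4, length=2 (matching 'aa' starting at position 3)
LZ77 triple: (4, 2, 'f')


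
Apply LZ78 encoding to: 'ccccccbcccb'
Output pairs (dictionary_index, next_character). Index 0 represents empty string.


LZ78 encoding steps:
Dictionary: {0: ''}
Step 1: w='' (idx 0), next='c' -> output (0, 'c'), add 'c' as idx 1
Step 2: w='c' (idx 1), next='c' -> output (1, 'c'), add 'cc' as idx 2
Step 3: w='cc' (idx 2), next='c' -> output (2, 'c'), add 'ccc' as idx 3
Step 4: w='' (idx 0), next='b' -> output (0, 'b'), add 'b' as idx 4
Step 5: w='ccc' (idx 3), next='b' -> output (3, 'b'), add 'cccb' as idx 5


Encoded: [(0, 'c'), (1, 'c'), (2, 'c'), (0, 'b'), (3, 'b')]


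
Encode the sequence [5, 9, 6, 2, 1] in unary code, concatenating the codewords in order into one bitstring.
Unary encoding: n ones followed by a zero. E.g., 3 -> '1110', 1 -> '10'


Encode each number as n ones followed by a terminating 0:
  5 -> 111110 (6 bits)
  9 -> 1111111110 (10 bits)
  6 -> 1111110 (7 bits)
  2 -> 110 (3 bits)
  1 -> 10 (2 bits)
Total length = 6 + 10 + 7 + 3 + 2 = 28 bits.

Unary([5, 9, 6, 2, 1]) = 1111101111111110111111011010 (28 bits)


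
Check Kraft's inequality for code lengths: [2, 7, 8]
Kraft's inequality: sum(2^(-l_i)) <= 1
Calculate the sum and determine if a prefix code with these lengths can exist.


Sum = 2^(-2) + 2^(-7) + 2^(-8)
    = 0.25 + 0.0078125 + 0.00390625
    = 67/256 = 0.26171875
Since 0.26171875 <= 1, Kraft's inequality IS satisfied.
A prefix code with these lengths CAN exist.

Kraft sum = 0.26171875. Satisfied.


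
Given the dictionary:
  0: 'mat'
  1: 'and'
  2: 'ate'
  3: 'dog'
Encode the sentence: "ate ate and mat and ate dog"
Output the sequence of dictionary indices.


Look up each word in the dictionary:
  'ate' -> 2
  'ate' -> 2
  'and' -> 1
  'mat' -> 0
  'and' -> 1
  'ate' -> 2
  'dog' -> 3

Encoded: [2, 2, 1, 0, 1, 2, 3]


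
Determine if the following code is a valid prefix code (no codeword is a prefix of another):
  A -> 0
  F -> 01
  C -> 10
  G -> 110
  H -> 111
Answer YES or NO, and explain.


Checking each pair (does one codeword prefix another?):
  A='0' vs F='01': prefix -- VIOLATION

NO -- this is NOT a valid prefix code. A (0) is a prefix of F (01).


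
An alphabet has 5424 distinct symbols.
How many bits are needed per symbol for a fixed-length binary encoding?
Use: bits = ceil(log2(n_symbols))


log2(5424) = 12.4051
Bracket: 2^12 = 4096 < 5424 <= 2^13 = 8192
So ceil(log2(5424)) = 13

bits = ceil(log2(5424)) = ceil(12.4051) = 13 bits


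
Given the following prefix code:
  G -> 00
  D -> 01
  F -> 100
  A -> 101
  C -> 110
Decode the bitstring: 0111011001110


Decoding step by step:
Bits 01 -> D
Bits 110 -> C
Bits 110 -> C
Bits 01 -> D
Bits 110 -> C


Decoded message: DCCDC


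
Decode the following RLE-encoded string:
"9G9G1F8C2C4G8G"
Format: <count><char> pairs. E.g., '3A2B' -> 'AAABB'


Expanding each <count><char> pair:
  9G -> 'GGGGGGGGG'
  9G -> 'GGGGGGGGG'
  1F -> 'F'
  8C -> 'CCCCCCCC'
  2C -> 'CC'
  4G -> 'GGGG'
  8G -> 'GGGGGGGG'

Decoded = GGGGGGGGGGGGGGGGGGFCCCCCCCCCCGGGGGGGGGGGG


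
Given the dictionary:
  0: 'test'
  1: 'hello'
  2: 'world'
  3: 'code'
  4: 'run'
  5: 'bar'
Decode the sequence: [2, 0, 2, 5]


Look up each index in the dictionary:
  2 -> 'world'
  0 -> 'test'
  2 -> 'world'
  5 -> 'bar'

Decoded: "world test world bar"


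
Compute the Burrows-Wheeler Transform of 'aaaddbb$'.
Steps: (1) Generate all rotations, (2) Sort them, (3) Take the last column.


Rotations (sorted):
  0: $aaaddbb -> last char: b
  1: aaaddbb$ -> last char: $
  2: aaddbb$a -> last char: a
  3: addbb$aa -> last char: a
  4: b$aaaddb -> last char: b
  5: bb$aaadd -> last char: d
  6: dbb$aaad -> last char: d
  7: ddbb$aaa -> last char: a


BWT = b$aabdda


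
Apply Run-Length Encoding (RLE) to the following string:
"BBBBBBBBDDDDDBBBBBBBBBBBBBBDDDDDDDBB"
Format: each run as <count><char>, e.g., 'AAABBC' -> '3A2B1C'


Scanning runs left to right:
  i=0: run of 'B' x 8 -> '8B'
  i=8: run of 'D' x 5 -> '5D'
  i=13: run of 'B' x 14 -> '14B'
  i=27: run of 'D' x 7 -> '7D'
  i=34: run of 'B' x 2 -> '2B'

RLE = 8B5D14B7D2B


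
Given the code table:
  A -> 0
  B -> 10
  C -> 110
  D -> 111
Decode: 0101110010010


Decoding:
0 -> A
10 -> B
111 -> D
0 -> A
0 -> A
10 -> B
0 -> A
10 -> B


Result: ABDAABAB


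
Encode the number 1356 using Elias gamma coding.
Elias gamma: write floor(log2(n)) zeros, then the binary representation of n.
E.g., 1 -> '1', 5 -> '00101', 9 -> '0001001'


num_bits = floor(log2(1356)) + 1 = 11
leading_zeros = num_bits - 1 = 10
binary(1356) = 10101001100

Elias gamma(1356) = '0000000000' + '10101001100' = 000000000010101001100 (21 bits)


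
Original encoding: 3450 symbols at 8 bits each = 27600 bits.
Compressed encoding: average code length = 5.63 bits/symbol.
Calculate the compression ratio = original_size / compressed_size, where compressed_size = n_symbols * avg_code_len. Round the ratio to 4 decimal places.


original_size = n_symbols * orig_bits = 3450 * 8 = 27600 bits
compressed_size = n_symbols * avg_code_len = 3450 * 5.63 = 19423.5 bits
ratio = original_size / compressed_size = 27600 / 19423.5 = 1.421

Compression ratio = 1.421


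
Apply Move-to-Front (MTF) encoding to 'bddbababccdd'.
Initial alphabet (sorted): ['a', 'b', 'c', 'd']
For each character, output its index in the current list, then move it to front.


MTF encoding:
'b': index 1 in ['a', 'b', 'c', 'd'] -> ['b', 'a', 'c', 'd']
'd': index 3 in ['b', 'a', 'c', 'd'] -> ['d', 'b', 'a', 'c']
'd': index 0 in ['d', 'b', 'a', 'c'] -> ['d', 'b', 'a', 'c']
'b': index 1 in ['d', 'b', 'a', 'c'] -> ['b', 'd', 'a', 'c']
'a': index 2 in ['b', 'd', 'a', 'c'] -> ['a', 'b', 'd', 'c']
'b': index 1 in ['a', 'b', 'd', 'c'] -> ['b', 'a', 'd', 'c']
'a': index 1 in ['b', 'a', 'd', 'c'] -> ['a', 'b', 'd', 'c']
'b': index 1 in ['a', 'b', 'd', 'c'] -> ['b', 'a', 'd', 'c']
'c': index 3 in ['b', 'a', 'd', 'c'] -> ['c', 'b', 'a', 'd']
'c': index 0 in ['c', 'b', 'a', 'd'] -> ['c', 'b', 'a', 'd']
'd': index 3 in ['c', 'b', 'a', 'd'] -> ['d', 'c', 'b', 'a']
'd': index 0 in ['d', 'c', 'b', 'a'] -> ['d', 'c', 'b', 'a']


Output: [1, 3, 0, 1, 2, 1, 1, 1, 3, 0, 3, 0]


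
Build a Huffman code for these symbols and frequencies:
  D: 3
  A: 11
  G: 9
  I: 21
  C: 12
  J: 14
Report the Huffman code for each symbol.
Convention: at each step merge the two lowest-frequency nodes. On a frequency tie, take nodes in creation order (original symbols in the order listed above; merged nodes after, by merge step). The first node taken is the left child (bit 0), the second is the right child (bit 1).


Huffman tree construction:
Step 1: Merge D(3) + G(9) = 12
Step 2: Merge A(11) + C(12) = 23
Step 3: Merge (D+G)(12) + J(14) = 26
Step 4: Merge I(21) + (A+C)(23) = 44
Step 5: Merge ((D+G)+J)(26) + (I+(A+C))(44) = 70
Read each symbol's code off the tree from the root (left child = 0, right child = 1).

Codes:
  D: 000 (length 3)
  A: 110 (length 3)
  G: 001 (length 3)
  I: 10 (length 2)
  C: 111 (length 3)
  J: 01 (length 2)
Average code length: 175/70 = 2.5000 bits/symbol


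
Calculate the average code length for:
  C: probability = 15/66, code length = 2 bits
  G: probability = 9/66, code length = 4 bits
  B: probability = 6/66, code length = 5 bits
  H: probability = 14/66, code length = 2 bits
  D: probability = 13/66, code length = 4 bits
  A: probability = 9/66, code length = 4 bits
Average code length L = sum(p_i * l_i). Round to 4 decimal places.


Weighted contributions p_i * l_i:
  C: (15/66) * 2 = 30/66
  G: (9/66) * 4 = 36/66
  B: (6/66) * 5 = 30/66
  H: (14/66) * 2 = 28/66
  D: (13/66) * 4 = 52/66
  A: (9/66) * 4 = 36/66
Sum = (30 + 36 + 30 + 28 + 52 + 36)/66 = 212/66

L = 212/66 = 3.2121 bits/symbol


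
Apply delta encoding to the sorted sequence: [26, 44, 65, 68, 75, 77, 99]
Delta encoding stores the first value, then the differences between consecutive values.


First value: 26
Deltas:
  44 - 26 = 18
  65 - 44 = 21
  68 - 65 = 3
  75 - 68 = 7
  77 - 75 = 2
  99 - 77 = 22


Delta encoded: [26, 18, 21, 3, 7, 2, 22]


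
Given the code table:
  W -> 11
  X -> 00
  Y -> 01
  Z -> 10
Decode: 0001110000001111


Decoding:
00 -> X
01 -> Y
11 -> W
00 -> X
00 -> X
00 -> X
11 -> W
11 -> W


Result: XYWXXXWW


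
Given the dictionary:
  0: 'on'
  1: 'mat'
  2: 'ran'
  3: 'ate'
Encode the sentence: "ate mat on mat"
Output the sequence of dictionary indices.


Look up each word in the dictionary:
  'ate' -> 3
  'mat' -> 1
  'on' -> 0
  'mat' -> 1

Encoded: [3, 1, 0, 1]


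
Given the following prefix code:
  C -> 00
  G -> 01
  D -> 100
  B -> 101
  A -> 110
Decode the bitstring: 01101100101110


Decoding step by step:
Bits 01 -> G
Bits 101 -> B
Bits 100 -> D
Bits 101 -> B
Bits 110 -> A


Decoded message: GBDBA


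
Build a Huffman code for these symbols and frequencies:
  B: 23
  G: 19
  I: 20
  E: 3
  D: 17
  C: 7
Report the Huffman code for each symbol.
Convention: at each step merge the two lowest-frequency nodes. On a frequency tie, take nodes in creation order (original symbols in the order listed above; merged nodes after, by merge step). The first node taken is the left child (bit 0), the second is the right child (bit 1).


Huffman tree construction:
Step 1: Merge E(3) + C(7) = 10
Step 2: Merge (E+C)(10) + D(17) = 27
Step 3: Merge G(19) + I(20) = 39
Step 4: Merge B(23) + ((E+C)+D)(27) = 50
Step 5: Merge (G+I)(39) + (B+((E+C)+D))(50) = 89
Read each symbol's code off the tree from the root (left child = 0, right child = 1).

Codes:
  B: 10 (length 2)
  G: 00 (length 2)
  I: 01 (length 2)
  E: 1100 (length 4)
  D: 111 (length 3)
  C: 1101 (length 4)
Average code length: 215/89 = 2.4157 bits/symbol


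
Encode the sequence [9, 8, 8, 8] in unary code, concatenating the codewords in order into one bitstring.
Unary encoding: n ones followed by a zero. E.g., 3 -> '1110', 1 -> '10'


Encode each number as n ones followed by a terminating 0:
  9 -> 1111111110 (10 bits)
  8 -> 111111110 (9 bits)
  8 -> 111111110 (9 bits)
  8 -> 111111110 (9 bits)
Total length = 10 + 9 + 9 + 9 = 37 bits.

Unary([9, 8, 8, 8]) = 1111111110111111110111111110111111110 (37 bits)


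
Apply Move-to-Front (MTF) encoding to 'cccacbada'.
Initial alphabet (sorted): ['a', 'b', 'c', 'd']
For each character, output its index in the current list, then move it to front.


MTF encoding:
'c': index 2 in ['a', 'b', 'c', 'd'] -> ['c', 'a', 'b', 'd']
'c': index 0 in ['c', 'a', 'b', 'd'] -> ['c', 'a', 'b', 'd']
'c': index 0 in ['c', 'a', 'b', 'd'] -> ['c', 'a', 'b', 'd']
'a': index 1 in ['c', 'a', 'b', 'd'] -> ['a', 'c', 'b', 'd']
'c': index 1 in ['a', 'c', 'b', 'd'] -> ['c', 'a', 'b', 'd']
'b': index 2 in ['c', 'a', 'b', 'd'] -> ['b', 'c', 'a', 'd']
'a': index 2 in ['b', 'c', 'a', 'd'] -> ['a', 'b', 'c', 'd']
'd': index 3 in ['a', 'b', 'c', 'd'] -> ['d', 'a', 'b', 'c']
'a': index 1 in ['d', 'a', 'b', 'c'] -> ['a', 'd', 'b', 'c']


Output: [2, 0, 0, 1, 1, 2, 2, 3, 1]


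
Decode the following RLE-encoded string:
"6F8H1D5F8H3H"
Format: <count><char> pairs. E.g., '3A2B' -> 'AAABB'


Expanding each <count><char> pair:
  6F -> 'FFFFFF'
  8H -> 'HHHHHHHH'
  1D -> 'D'
  5F -> 'FFFFF'
  8H -> 'HHHHHHHH'
  3H -> 'HHH'

Decoded = FFFFFFHHHHHHHHDFFFFFHHHHHHHHHHH


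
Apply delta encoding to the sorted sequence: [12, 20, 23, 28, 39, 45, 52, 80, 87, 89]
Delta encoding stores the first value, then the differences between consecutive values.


First value: 12
Deltas:
  20 - 12 = 8
  23 - 20 = 3
  28 - 23 = 5
  39 - 28 = 11
  45 - 39 = 6
  52 - 45 = 7
  80 - 52 = 28
  87 - 80 = 7
  89 - 87 = 2


Delta encoded: [12, 8, 3, 5, 11, 6, 7, 28, 7, 2]


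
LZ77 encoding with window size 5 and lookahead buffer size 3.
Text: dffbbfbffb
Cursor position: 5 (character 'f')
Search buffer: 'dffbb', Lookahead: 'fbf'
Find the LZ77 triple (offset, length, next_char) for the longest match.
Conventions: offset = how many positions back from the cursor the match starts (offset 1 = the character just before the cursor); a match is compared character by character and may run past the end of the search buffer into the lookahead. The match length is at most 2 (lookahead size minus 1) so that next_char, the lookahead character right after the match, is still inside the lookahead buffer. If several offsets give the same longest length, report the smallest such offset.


Try each offset into the search buffer:
  offset=1 (pos 4, char 'b'): match length 0
  offset=2 (pos 3, char 'b'): match length 0
  offset=3 (pos 2, char 'f'): match length 2
  offset=4 (pos 1, char 'f'): match length 1
  offset=5 (pos 0, char 'd'): match length 0
Longest match has length 2 at offset 3.
next_char = character at position 5 + 2 = 7 -> 'f'

Best match: offset=3, length=2 (matching 'fb' starting at position 2)
LZ77 triple: (3, 2, 'f')


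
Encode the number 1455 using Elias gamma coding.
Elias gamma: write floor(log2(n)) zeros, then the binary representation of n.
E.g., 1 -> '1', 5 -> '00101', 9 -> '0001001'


num_bits = floor(log2(1455)) + 1 = 11
leading_zeros = num_bits - 1 = 10
binary(1455) = 10110101111

Elias gamma(1455) = '0000000000' + '10110101111' = 000000000010110101111 (21 bits)


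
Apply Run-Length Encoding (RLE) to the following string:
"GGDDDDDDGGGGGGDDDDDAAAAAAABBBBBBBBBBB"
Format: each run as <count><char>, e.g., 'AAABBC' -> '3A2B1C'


Scanning runs left to right:
  i=0: run of 'G' x 2 -> '2G'
  i=2: run of 'D' x 6 -> '6D'
  i=8: run of 'G' x 6 -> '6G'
  i=14: run of 'D' x 5 -> '5D'
  i=19: run of 'A' x 7 -> '7A'
  i=26: run of 'B' x 11 -> '11B'

RLE = 2G6D6G5D7A11B


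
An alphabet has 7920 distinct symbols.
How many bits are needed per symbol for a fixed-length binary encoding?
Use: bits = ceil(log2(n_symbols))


log2(7920) = 12.9513
Bracket: 2^12 = 4096 < 7920 <= 2^13 = 8192
So ceil(log2(7920)) = 13

bits = ceil(log2(7920)) = ceil(12.9513) = 13 bits


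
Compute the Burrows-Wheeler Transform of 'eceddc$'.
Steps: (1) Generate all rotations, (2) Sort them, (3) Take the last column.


Rotations (sorted):
  0: $eceddc -> last char: c
  1: c$ecedd -> last char: d
  2: ceddc$e -> last char: e
  3: dc$eced -> last char: d
  4: ddc$ece -> last char: e
  5: eceddc$ -> last char: $
  6: eddc$ec -> last char: c


BWT = cdede$c


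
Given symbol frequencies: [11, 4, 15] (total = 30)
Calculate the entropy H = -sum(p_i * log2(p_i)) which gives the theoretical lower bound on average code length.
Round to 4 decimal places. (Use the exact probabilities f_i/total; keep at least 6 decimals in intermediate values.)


Per-symbol terms -p_i * log2(p_i) with p_i = f_i/30:
  p = 11/30 = 0.366667: log2(p) = -1.447459, -p*log2(p) = 0.530735
  p = 4/30 = 0.133333: log2(p) = -2.906891, -p*log2(p) = 0.387585
  p = 15/30 = 0.500000: log2(p) = -1.000000, -p*log2(p) = 0.500000
H = 0.530735 + 0.387585 + 0.500000 = 1.418320

H = 1.4183 bits/symbol


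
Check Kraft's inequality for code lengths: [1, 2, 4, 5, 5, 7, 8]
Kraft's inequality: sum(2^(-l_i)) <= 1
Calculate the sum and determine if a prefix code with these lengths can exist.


Sum = 2^(-1) + 2^(-2) + 2^(-4) + 2^(-5) + 2^(-5) + 2^(-7) + 2^(-8)
    = 0.5 + 0.25 + 0.0625 + 0.03125 + 0.03125 + 0.0078125 + 0.00390625
    = 227/256 = 0.88671875
Since 0.88671875 <= 1, Kraft's inequality IS satisfied.
A prefix code with these lengths CAN exist.

Kraft sum = 0.88671875. Satisfied.


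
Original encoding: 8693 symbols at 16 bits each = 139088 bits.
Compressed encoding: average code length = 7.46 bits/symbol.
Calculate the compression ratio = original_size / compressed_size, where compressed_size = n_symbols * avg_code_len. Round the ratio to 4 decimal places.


original_size = n_symbols * orig_bits = 8693 * 16 = 139088 bits
compressed_size = n_symbols * avg_code_len = 8693 * 7.46 = 64849.78 bits
ratio = original_size / compressed_size = 139088 / 64849.78 = 2.1448

Compression ratio = 2.1448


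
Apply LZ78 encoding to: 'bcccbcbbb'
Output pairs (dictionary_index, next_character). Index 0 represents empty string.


LZ78 encoding steps:
Dictionary: {0: ''}
Step 1: w='' (idx 0), next='b' -> output (0, 'b'), add 'b' as idx 1
Step 2: w='' (idx 0), next='c' -> output (0, 'c'), add 'c' as idx 2
Step 3: w='c' (idx 2), next='c' -> output (2, 'c'), add 'cc' as idx 3
Step 4: w='b' (idx 1), next='c' -> output (1, 'c'), add 'bc' as idx 4
Step 5: w='b' (idx 1), next='b' -> output (1, 'b'), add 'bb' as idx 5
Step 6: w='b' (idx 1), end of input -> output (1, '')


Encoded: [(0, 'b'), (0, 'c'), (2, 'c'), (1, 'c'), (1, 'b'), (1, '')]


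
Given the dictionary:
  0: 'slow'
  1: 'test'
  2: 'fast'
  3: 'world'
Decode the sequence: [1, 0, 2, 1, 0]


Look up each index in the dictionary:
  1 -> 'test'
  0 -> 'slow'
  2 -> 'fast'
  1 -> 'test'
  0 -> 'slow'

Decoded: "test slow fast test slow"


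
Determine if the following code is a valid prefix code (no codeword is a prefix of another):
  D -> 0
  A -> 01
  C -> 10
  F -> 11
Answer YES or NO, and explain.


Checking each pair (does one codeword prefix another?):
  D='0' vs A='01': prefix -- VIOLATION

NO -- this is NOT a valid prefix code. D (0) is a prefix of A (01).


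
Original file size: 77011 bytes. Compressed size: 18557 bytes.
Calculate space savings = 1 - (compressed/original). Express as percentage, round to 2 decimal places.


ratio = compressed/original = 18557/77011 = 0.240966
savings = 1 - ratio = 1 - 0.240966 = 0.759034
as a percentage: 0.759034 * 100 = 75.9%

Space savings = 1 - 18557/77011 = 75.9%


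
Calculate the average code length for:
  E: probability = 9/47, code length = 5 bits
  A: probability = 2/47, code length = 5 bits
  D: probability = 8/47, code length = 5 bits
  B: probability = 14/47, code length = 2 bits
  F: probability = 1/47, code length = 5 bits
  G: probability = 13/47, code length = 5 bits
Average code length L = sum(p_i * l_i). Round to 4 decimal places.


Weighted contributions p_i * l_i:
  E: (9/47) * 5 = 45/47
  A: (2/47) * 5 = 10/47
  D: (8/47) * 5 = 40/47
  B: (14/47) * 2 = 28/47
  F: (1/47) * 5 = 5/47
  G: (13/47) * 5 = 65/47
Sum = (45 + 10 + 40 + 28 + 5 + 65)/47 = 193/47

L = 193/47 = 4.1064 bits/symbol


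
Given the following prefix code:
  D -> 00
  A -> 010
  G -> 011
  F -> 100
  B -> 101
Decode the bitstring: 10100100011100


Decoding step by step:
Bits 101 -> B
Bits 00 -> D
Bits 100 -> F
Bits 011 -> G
Bits 100 -> F


Decoded message: BDFGF


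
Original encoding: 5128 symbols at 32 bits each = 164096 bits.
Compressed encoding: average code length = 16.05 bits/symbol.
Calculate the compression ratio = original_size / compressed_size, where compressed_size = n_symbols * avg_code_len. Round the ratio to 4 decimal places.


original_size = n_symbols * orig_bits = 5128 * 32 = 164096 bits
compressed_size = n_symbols * avg_code_len = 5128 * 16.05 = 82304.4 bits
ratio = original_size / compressed_size = 164096 / 82304.4 = 1.9938

Compression ratio = 1.9938


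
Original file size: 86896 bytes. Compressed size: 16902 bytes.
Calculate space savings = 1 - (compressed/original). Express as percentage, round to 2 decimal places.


ratio = compressed/original = 16902/86896 = 0.194508
savings = 1 - ratio = 1 - 0.194508 = 0.805492
as a percentage: 0.805492 * 100 = 80.55%

Space savings = 1 - 16902/86896 = 80.55%


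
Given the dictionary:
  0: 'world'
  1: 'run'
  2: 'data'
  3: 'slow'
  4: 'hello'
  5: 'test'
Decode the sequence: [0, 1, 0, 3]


Look up each index in the dictionary:
  0 -> 'world'
  1 -> 'run'
  0 -> 'world'
  3 -> 'slow'

Decoded: "world run world slow"


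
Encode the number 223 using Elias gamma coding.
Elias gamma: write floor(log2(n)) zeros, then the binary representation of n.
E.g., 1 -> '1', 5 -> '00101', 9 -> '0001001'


num_bits = floor(log2(223)) + 1 = 8
leading_zeros = num_bits - 1 = 7
binary(223) = 11011111

Elias gamma(223) = '0000000' + '11011111' = 000000011011111 (15 bits)


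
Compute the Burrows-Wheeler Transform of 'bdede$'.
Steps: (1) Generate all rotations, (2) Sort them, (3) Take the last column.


Rotations (sorted):
  0: $bdede -> last char: e
  1: bdede$ -> last char: $
  2: de$bde -> last char: e
  3: dede$b -> last char: b
  4: e$bded -> last char: d
  5: ede$bd -> last char: d


BWT = e$ebdd


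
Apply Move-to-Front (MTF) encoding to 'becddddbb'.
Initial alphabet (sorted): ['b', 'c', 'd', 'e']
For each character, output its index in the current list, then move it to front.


MTF encoding:
'b': index 0 in ['b', 'c', 'd', 'e'] -> ['b', 'c', 'd', 'e']
'e': index 3 in ['b', 'c', 'd', 'e'] -> ['e', 'b', 'c', 'd']
'c': index 2 in ['e', 'b', 'c', 'd'] -> ['c', 'e', 'b', 'd']
'd': index 3 in ['c', 'e', 'b', 'd'] -> ['d', 'c', 'e', 'b']
'd': index 0 in ['d', 'c', 'e', 'b'] -> ['d', 'c', 'e', 'b']
'd': index 0 in ['d', 'c', 'e', 'b'] -> ['d', 'c', 'e', 'b']
'd': index 0 in ['d', 'c', 'e', 'b'] -> ['d', 'c', 'e', 'b']
'b': index 3 in ['d', 'c', 'e', 'b'] -> ['b', 'd', 'c', 'e']
'b': index 0 in ['b', 'd', 'c', 'e'] -> ['b', 'd', 'c', 'e']


Output: [0, 3, 2, 3, 0, 0, 0, 3, 0]


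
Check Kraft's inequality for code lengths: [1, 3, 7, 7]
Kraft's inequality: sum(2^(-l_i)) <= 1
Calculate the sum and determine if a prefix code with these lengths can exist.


Sum = 2^(-1) + 2^(-3) + 2^(-7) + 2^(-7)
    = 0.5 + 0.125 + 0.0078125 + 0.0078125
    = 82/128 = 0.640625
Since 0.640625 <= 1, Kraft's inequality IS satisfied.
A prefix code with these lengths CAN exist.

Kraft sum = 0.640625. Satisfied.


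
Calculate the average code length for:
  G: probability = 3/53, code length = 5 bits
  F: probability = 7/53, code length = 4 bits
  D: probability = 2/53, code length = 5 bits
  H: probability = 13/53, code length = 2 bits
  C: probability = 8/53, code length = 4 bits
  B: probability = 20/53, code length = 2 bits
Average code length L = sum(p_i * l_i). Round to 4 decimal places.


Weighted contributions p_i * l_i:
  G: (3/53) * 5 = 15/53
  F: (7/53) * 4 = 28/53
  D: (2/53) * 5 = 10/53
  H: (13/53) * 2 = 26/53
  C: (8/53) * 4 = 32/53
  B: (20/53) * 2 = 40/53
Sum = (15 + 28 + 10 + 26 + 32 + 40)/53 = 151/53

L = 151/53 = 2.8491 bits/symbol


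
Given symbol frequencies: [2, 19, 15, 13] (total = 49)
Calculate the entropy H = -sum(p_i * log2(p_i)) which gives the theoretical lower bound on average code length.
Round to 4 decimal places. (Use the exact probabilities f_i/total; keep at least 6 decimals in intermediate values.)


Per-symbol terms -p_i * log2(p_i) with p_i = f_i/49:
  p = 2/49 = 0.040816: log2(p) = -4.614710, -p*log2(p) = 0.188356
  p = 19/49 = 0.387755: log2(p) = -1.366782, -p*log2(p) = 0.529977
  p = 15/49 = 0.306122: log2(p) = -1.707819, -p*log2(p) = 0.522802
  p = 13/49 = 0.265306: log2(p) = -1.914270, -p*log2(p) = 0.507868
H = 0.188356 + 0.529977 + 0.522802 + 0.507868 = 1.749003

H = 1.749 bits/symbol


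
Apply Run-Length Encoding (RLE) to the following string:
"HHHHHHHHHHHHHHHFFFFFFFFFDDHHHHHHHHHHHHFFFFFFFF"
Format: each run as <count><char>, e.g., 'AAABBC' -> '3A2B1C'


Scanning runs left to right:
  i=0: run of 'H' x 15 -> '15H'
  i=15: run of 'F' x 9 -> '9F'
  i=24: run of 'D' x 2 -> '2D'
  i=26: run of 'H' x 12 -> '12H'
  i=38: run of 'F' x 8 -> '8F'

RLE = 15H9F2D12H8F


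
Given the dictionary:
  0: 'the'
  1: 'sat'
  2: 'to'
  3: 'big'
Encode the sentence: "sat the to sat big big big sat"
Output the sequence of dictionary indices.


Look up each word in the dictionary:
  'sat' -> 1
  'the' -> 0
  'to' -> 2
  'sat' -> 1
  'big' -> 3
  'big' -> 3
  'big' -> 3
  'sat' -> 1

Encoded: [1, 0, 2, 1, 3, 3, 3, 1]


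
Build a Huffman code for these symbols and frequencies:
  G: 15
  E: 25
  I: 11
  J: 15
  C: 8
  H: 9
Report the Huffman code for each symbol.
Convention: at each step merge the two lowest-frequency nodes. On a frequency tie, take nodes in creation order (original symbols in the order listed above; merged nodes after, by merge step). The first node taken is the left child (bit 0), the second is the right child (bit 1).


Huffman tree construction:
Step 1: Merge C(8) + H(9) = 17
Step 2: Merge I(11) + G(15) = 26
Step 3: Merge J(15) + (C+H)(17) = 32
Step 4: Merge E(25) + (I+G)(26) = 51
Step 5: Merge (J+(C+H))(32) + (E+(I+G))(51) = 83
Read each symbol's code off the tree from the root (left child = 0, right child = 1).

Codes:
  G: 111 (length 3)
  E: 10 (length 2)
  I: 110 (length 3)
  J: 00 (length 2)
  C: 010 (length 3)
  H: 011 (length 3)
Average code length: 209/83 = 2.5181 bits/symbol


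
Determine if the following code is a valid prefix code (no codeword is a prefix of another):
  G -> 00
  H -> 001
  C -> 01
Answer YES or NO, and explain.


Checking each pair (does one codeword prefix another?):
  G='00' vs H='001': prefix -- VIOLATION

NO -- this is NOT a valid prefix code. G (00) is a prefix of H (001).


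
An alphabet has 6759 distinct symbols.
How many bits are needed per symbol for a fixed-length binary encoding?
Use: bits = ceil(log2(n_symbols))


log2(6759) = 12.7226
Bracket: 2^12 = 4096 < 6759 <= 2^13 = 8192
So ceil(log2(6759)) = 13

bits = ceil(log2(6759)) = ceil(12.7226) = 13 bits


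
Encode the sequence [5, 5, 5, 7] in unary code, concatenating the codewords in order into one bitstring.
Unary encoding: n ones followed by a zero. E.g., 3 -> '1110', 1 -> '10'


Encode each number as n ones followed by a terminating 0:
  5 -> 111110 (6 bits)
  5 -> 111110 (6 bits)
  5 -> 111110 (6 bits)
  7 -> 11111110 (8 bits)
Total length = 6 + 6 + 6 + 8 = 26 bits.

Unary([5, 5, 5, 7]) = 11111011111011111011111110 (26 bits)


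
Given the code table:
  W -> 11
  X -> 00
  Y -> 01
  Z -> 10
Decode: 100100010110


Decoding:
10 -> Z
01 -> Y
00 -> X
01 -> Y
01 -> Y
10 -> Z


Result: ZYXYYZ


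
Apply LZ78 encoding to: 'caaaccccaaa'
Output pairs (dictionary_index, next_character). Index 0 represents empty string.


LZ78 encoding steps:
Dictionary: {0: ''}
Step 1: w='' (idx 0), next='c' -> output (0, 'c'), add 'c' as idx 1
Step 2: w='' (idx 0), next='a' -> output (0, 'a'), add 'a' as idx 2
Step 3: w='a' (idx 2), next='a' -> output (2, 'a'), add 'aa' as idx 3
Step 4: w='c' (idx 1), next='c' -> output (1, 'c'), add 'cc' as idx 4
Step 5: w='cc' (idx 4), next='a' -> output (4, 'a'), add 'cca' as idx 5
Step 6: w='aa' (idx 3), end of input -> output (3, '')


Encoded: [(0, 'c'), (0, 'a'), (2, 'a'), (1, 'c'), (4, 'a'), (3, '')]


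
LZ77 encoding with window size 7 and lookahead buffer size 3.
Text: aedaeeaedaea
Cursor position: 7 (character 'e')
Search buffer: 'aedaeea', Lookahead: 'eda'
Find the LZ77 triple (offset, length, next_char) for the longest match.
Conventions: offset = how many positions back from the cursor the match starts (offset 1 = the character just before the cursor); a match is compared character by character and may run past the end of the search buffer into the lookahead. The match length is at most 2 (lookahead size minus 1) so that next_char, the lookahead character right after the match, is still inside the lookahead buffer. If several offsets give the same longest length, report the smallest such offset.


Try each offset into the search buffer:
  offset=1 (pos 6, char 'a'): match length 0
  offset=2 (pos 5, char 'e'): match length 1
  offset=3 (pos 4, char 'e'): match length 1
  offset=4 (pos 3, char 'a'): match length 0
  offset=5 (pos 2, char 'd'): match length 0
  offset=6 (pos 1, char 'e'): match length 2
  offset=7 (pos 0, char 'a'): match length 0
Longest match has length 2 at offset 6.
next_char = character at position 7 + 2 = 9 -> 'a'

Best match: offset=6, length=2 (matching 'ed' starting at position 1)
LZ77 triple: (6, 2, 'a')


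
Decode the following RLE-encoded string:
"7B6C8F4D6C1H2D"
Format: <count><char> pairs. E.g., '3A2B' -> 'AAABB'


Expanding each <count><char> pair:
  7B -> 'BBBBBBB'
  6C -> 'CCCCCC'
  8F -> 'FFFFFFFF'
  4D -> 'DDDD'
  6C -> 'CCCCCC'
  1H -> 'H'
  2D -> 'DD'

Decoded = BBBBBBBCCCCCCFFFFFFFFDDDDCCCCCCHDD


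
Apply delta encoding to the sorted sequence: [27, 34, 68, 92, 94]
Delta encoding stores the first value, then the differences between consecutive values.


First value: 27
Deltas:
  34 - 27 = 7
  68 - 34 = 34
  92 - 68 = 24
  94 - 92 = 2


Delta encoded: [27, 7, 34, 24, 2]


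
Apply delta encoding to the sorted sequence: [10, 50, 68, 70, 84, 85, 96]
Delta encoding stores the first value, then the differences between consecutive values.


First value: 10
Deltas:
  50 - 10 = 40
  68 - 50 = 18
  70 - 68 = 2
  84 - 70 = 14
  85 - 84 = 1
  96 - 85 = 11


Delta encoded: [10, 40, 18, 2, 14, 1, 11]


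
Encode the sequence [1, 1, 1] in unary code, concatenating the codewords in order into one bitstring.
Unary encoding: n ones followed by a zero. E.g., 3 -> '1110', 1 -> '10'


Encode each number as n ones followed by a terminating 0:
  1 -> 10 (2 bits)
  1 -> 10 (2 bits)
  1 -> 10 (2 bits)
Total length = 2 + 2 + 2 = 6 bits.

Unary([1, 1, 1]) = 101010 (6 bits)


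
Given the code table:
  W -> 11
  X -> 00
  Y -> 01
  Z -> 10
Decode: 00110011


Decoding:
00 -> X
11 -> W
00 -> X
11 -> W


Result: XWXW


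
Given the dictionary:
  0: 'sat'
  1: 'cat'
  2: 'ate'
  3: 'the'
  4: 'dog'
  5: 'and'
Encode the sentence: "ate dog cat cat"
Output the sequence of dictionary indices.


Look up each word in the dictionary:
  'ate' -> 2
  'dog' -> 4
  'cat' -> 1
  'cat' -> 1

Encoded: [2, 4, 1, 1]


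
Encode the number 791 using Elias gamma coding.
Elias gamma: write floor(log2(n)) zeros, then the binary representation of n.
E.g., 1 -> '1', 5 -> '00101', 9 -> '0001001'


num_bits = floor(log2(791)) + 1 = 10
leading_zeros = num_bits - 1 = 9
binary(791) = 1100010111

Elias gamma(791) = '000000000' + '1100010111' = 0000000001100010111 (19 bits)
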